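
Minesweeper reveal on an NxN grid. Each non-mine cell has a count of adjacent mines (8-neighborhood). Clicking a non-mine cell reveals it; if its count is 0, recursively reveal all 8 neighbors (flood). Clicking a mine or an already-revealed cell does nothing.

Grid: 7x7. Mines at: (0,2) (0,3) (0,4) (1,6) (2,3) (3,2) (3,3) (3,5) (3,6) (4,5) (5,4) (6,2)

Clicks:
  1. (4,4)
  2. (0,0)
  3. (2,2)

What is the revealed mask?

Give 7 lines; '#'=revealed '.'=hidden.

Answer: ##.....
##.....
###....
##.....
##..#..
##.....
##.....

Derivation:
Click 1 (4,4) count=4: revealed 1 new [(4,4)] -> total=1
Click 2 (0,0) count=0: revealed 14 new [(0,0) (0,1) (1,0) (1,1) (2,0) (2,1) (3,0) (3,1) (4,0) (4,1) (5,0) (5,1) (6,0) (6,1)] -> total=15
Click 3 (2,2) count=3: revealed 1 new [(2,2)] -> total=16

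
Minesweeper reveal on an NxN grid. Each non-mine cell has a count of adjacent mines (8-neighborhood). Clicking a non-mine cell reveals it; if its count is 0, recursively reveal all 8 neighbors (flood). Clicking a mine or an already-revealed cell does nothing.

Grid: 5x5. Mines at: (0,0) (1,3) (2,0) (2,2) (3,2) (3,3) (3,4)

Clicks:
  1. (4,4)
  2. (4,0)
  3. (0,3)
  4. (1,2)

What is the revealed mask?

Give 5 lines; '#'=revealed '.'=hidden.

Click 1 (4,4) count=2: revealed 1 new [(4,4)] -> total=1
Click 2 (4,0) count=0: revealed 4 new [(3,0) (3,1) (4,0) (4,1)] -> total=5
Click 3 (0,3) count=1: revealed 1 new [(0,3)] -> total=6
Click 4 (1,2) count=2: revealed 1 new [(1,2)] -> total=7

Answer: ...#.
..#..
.....
##...
##..#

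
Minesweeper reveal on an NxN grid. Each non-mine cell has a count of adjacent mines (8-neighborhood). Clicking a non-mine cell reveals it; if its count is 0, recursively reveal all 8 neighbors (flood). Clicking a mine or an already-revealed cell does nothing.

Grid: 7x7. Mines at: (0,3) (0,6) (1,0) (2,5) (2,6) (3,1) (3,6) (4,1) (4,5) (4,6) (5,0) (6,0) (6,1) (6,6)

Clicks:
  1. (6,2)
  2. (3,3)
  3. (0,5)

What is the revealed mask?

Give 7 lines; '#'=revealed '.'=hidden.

Click 1 (6,2) count=1: revealed 1 new [(6,2)] -> total=1
Click 2 (3,3) count=0: revealed 19 new [(1,2) (1,3) (1,4) (2,2) (2,3) (2,4) (3,2) (3,3) (3,4) (4,2) (4,3) (4,4) (5,2) (5,3) (5,4) (5,5) (6,3) (6,4) (6,5)] -> total=20
Click 3 (0,5) count=1: revealed 1 new [(0,5)] -> total=21

Answer: .....#.
..###..
..###..
..###..
..###..
..####.
..####.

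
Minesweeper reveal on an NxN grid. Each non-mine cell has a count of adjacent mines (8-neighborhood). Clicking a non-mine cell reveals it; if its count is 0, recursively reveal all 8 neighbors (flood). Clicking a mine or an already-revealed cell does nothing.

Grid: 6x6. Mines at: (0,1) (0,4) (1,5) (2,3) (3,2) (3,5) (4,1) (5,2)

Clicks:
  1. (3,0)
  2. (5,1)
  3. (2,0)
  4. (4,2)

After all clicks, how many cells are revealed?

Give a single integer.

Answer: 8

Derivation:
Click 1 (3,0) count=1: revealed 1 new [(3,0)] -> total=1
Click 2 (5,1) count=2: revealed 1 new [(5,1)] -> total=2
Click 3 (2,0) count=0: revealed 5 new [(1,0) (1,1) (2,0) (2,1) (3,1)] -> total=7
Click 4 (4,2) count=3: revealed 1 new [(4,2)] -> total=8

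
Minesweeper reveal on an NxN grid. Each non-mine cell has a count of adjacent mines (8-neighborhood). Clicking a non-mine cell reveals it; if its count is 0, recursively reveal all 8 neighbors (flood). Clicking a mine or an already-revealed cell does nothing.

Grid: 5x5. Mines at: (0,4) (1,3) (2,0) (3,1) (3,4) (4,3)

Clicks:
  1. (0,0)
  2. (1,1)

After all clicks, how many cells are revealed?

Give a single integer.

Answer: 6

Derivation:
Click 1 (0,0) count=0: revealed 6 new [(0,0) (0,1) (0,2) (1,0) (1,1) (1,2)] -> total=6
Click 2 (1,1) count=1: revealed 0 new [(none)] -> total=6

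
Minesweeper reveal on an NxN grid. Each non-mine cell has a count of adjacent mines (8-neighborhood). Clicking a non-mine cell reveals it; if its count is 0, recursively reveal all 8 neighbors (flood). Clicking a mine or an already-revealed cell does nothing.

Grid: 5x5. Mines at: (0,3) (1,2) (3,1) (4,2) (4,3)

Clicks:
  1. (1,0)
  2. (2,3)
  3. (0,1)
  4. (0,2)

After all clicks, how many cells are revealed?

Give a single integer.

Click 1 (1,0) count=0: revealed 6 new [(0,0) (0,1) (1,0) (1,1) (2,0) (2,1)] -> total=6
Click 2 (2,3) count=1: revealed 1 new [(2,3)] -> total=7
Click 3 (0,1) count=1: revealed 0 new [(none)] -> total=7
Click 4 (0,2) count=2: revealed 1 new [(0,2)] -> total=8

Answer: 8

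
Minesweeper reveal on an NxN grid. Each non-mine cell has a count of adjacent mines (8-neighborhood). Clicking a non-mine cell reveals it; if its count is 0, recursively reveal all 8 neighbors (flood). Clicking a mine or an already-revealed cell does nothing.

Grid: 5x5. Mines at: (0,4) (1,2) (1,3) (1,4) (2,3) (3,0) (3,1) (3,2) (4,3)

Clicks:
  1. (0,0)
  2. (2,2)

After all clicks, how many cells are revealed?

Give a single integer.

Click 1 (0,0) count=0: revealed 6 new [(0,0) (0,1) (1,0) (1,1) (2,0) (2,1)] -> total=6
Click 2 (2,2) count=5: revealed 1 new [(2,2)] -> total=7

Answer: 7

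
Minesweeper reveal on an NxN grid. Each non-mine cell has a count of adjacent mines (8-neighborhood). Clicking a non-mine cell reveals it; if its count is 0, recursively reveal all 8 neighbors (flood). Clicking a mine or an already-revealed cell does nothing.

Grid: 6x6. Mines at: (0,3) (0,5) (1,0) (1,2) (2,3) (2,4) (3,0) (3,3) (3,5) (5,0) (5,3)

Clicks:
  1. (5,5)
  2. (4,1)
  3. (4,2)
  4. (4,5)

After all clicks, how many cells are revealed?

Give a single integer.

Click 1 (5,5) count=0: revealed 4 new [(4,4) (4,5) (5,4) (5,5)] -> total=4
Click 2 (4,1) count=2: revealed 1 new [(4,1)] -> total=5
Click 3 (4,2) count=2: revealed 1 new [(4,2)] -> total=6
Click 4 (4,5) count=1: revealed 0 new [(none)] -> total=6

Answer: 6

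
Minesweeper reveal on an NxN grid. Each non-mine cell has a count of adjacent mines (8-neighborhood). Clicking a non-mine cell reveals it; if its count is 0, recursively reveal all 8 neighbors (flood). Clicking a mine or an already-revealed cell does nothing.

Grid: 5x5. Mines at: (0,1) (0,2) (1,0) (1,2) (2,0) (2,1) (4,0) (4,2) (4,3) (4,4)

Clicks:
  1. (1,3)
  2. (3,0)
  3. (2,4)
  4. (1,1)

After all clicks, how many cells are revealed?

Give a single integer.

Answer: 10

Derivation:
Click 1 (1,3) count=2: revealed 1 new [(1,3)] -> total=1
Click 2 (3,0) count=3: revealed 1 new [(3,0)] -> total=2
Click 3 (2,4) count=0: revealed 7 new [(0,3) (0,4) (1,4) (2,3) (2,4) (3,3) (3,4)] -> total=9
Click 4 (1,1) count=6: revealed 1 new [(1,1)] -> total=10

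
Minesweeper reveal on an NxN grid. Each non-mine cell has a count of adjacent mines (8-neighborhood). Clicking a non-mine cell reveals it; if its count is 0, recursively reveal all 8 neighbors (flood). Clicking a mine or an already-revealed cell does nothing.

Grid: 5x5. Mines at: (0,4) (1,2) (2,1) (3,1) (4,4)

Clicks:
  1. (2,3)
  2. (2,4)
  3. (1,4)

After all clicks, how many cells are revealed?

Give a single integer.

Answer: 6

Derivation:
Click 1 (2,3) count=1: revealed 1 new [(2,3)] -> total=1
Click 2 (2,4) count=0: revealed 5 new [(1,3) (1,4) (2,4) (3,3) (3,4)] -> total=6
Click 3 (1,4) count=1: revealed 0 new [(none)] -> total=6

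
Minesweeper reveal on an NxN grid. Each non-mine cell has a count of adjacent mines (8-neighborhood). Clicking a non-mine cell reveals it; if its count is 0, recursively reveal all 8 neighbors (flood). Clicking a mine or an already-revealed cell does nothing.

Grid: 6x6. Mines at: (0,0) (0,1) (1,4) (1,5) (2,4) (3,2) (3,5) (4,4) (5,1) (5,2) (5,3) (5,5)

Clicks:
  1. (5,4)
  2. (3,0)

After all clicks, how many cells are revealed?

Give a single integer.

Click 1 (5,4) count=3: revealed 1 new [(5,4)] -> total=1
Click 2 (3,0) count=0: revealed 8 new [(1,0) (1,1) (2,0) (2,1) (3,0) (3,1) (4,0) (4,1)] -> total=9

Answer: 9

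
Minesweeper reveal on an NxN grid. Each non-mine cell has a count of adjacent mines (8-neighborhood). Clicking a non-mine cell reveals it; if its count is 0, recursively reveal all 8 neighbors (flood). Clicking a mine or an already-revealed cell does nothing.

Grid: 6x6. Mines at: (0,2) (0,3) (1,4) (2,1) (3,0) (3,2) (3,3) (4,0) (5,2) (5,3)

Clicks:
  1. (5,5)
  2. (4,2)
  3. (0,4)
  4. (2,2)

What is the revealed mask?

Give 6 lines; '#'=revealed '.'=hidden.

Click 1 (5,5) count=0: revealed 8 new [(2,4) (2,5) (3,4) (3,5) (4,4) (4,5) (5,4) (5,5)] -> total=8
Click 2 (4,2) count=4: revealed 1 new [(4,2)] -> total=9
Click 3 (0,4) count=2: revealed 1 new [(0,4)] -> total=10
Click 4 (2,2) count=3: revealed 1 new [(2,2)] -> total=11

Answer: ....#.
......
..#.##
....##
..#.##
....##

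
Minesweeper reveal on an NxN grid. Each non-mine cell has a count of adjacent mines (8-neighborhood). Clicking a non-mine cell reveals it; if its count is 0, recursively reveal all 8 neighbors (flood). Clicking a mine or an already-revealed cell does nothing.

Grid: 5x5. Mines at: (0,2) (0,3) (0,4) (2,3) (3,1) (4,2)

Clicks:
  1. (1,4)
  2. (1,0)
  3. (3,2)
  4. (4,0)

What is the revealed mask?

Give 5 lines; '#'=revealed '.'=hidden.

Click 1 (1,4) count=3: revealed 1 new [(1,4)] -> total=1
Click 2 (1,0) count=0: revealed 6 new [(0,0) (0,1) (1,0) (1,1) (2,0) (2,1)] -> total=7
Click 3 (3,2) count=3: revealed 1 new [(3,2)] -> total=8
Click 4 (4,0) count=1: revealed 1 new [(4,0)] -> total=9

Answer: ##...
##..#
##...
..#..
#....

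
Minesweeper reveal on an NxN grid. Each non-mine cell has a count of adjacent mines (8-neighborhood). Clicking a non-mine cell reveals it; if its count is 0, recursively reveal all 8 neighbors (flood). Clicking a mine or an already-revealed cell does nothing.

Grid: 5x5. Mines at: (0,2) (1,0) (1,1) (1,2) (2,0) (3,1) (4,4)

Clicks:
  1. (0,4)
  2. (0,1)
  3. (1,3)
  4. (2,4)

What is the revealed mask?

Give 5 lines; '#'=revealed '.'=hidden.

Click 1 (0,4) count=0: revealed 8 new [(0,3) (0,4) (1,3) (1,4) (2,3) (2,4) (3,3) (3,4)] -> total=8
Click 2 (0,1) count=4: revealed 1 new [(0,1)] -> total=9
Click 3 (1,3) count=2: revealed 0 new [(none)] -> total=9
Click 4 (2,4) count=0: revealed 0 new [(none)] -> total=9

Answer: .#.##
...##
...##
...##
.....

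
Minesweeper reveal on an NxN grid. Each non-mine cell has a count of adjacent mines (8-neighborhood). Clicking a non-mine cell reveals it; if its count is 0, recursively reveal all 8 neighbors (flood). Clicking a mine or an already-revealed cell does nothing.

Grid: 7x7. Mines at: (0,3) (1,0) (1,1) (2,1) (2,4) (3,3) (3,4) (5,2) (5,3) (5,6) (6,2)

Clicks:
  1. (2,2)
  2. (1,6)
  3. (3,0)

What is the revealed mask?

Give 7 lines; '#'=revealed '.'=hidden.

Answer: ....###
....###
..#..##
#....##
.....##
.......
.......

Derivation:
Click 1 (2,2) count=3: revealed 1 new [(2,2)] -> total=1
Click 2 (1,6) count=0: revealed 12 new [(0,4) (0,5) (0,6) (1,4) (1,5) (1,6) (2,5) (2,6) (3,5) (3,6) (4,5) (4,6)] -> total=13
Click 3 (3,0) count=1: revealed 1 new [(3,0)] -> total=14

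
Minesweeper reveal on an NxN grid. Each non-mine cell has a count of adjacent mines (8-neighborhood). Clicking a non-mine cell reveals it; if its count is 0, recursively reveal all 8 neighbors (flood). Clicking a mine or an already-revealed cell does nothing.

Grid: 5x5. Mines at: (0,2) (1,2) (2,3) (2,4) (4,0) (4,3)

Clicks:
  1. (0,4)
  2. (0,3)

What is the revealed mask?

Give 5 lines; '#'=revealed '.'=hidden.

Click 1 (0,4) count=0: revealed 4 new [(0,3) (0,4) (1,3) (1,4)] -> total=4
Click 2 (0,3) count=2: revealed 0 new [(none)] -> total=4

Answer: ...##
...##
.....
.....
.....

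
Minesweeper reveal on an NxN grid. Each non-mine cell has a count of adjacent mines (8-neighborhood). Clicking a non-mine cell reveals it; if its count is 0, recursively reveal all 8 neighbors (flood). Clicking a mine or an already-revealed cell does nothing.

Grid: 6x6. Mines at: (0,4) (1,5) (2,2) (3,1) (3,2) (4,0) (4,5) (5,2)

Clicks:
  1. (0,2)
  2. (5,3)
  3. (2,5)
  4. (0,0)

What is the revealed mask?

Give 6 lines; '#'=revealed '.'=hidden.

Click 1 (0,2) count=0: revealed 10 new [(0,0) (0,1) (0,2) (0,3) (1,0) (1,1) (1,2) (1,3) (2,0) (2,1)] -> total=10
Click 2 (5,3) count=1: revealed 1 new [(5,3)] -> total=11
Click 3 (2,5) count=1: revealed 1 new [(2,5)] -> total=12
Click 4 (0,0) count=0: revealed 0 new [(none)] -> total=12

Answer: ####..
####..
##...#
......
......
...#..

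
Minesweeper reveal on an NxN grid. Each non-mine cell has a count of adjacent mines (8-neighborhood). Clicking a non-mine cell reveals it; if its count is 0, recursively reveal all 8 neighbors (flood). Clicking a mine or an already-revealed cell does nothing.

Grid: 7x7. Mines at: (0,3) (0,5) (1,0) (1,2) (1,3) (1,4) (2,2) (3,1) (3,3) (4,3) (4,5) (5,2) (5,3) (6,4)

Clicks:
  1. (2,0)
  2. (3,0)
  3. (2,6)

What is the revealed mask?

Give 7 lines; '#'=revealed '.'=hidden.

Click 1 (2,0) count=2: revealed 1 new [(2,0)] -> total=1
Click 2 (3,0) count=1: revealed 1 new [(3,0)] -> total=2
Click 3 (2,6) count=0: revealed 6 new [(1,5) (1,6) (2,5) (2,6) (3,5) (3,6)] -> total=8

Answer: .......
.....##
#....##
#....##
.......
.......
.......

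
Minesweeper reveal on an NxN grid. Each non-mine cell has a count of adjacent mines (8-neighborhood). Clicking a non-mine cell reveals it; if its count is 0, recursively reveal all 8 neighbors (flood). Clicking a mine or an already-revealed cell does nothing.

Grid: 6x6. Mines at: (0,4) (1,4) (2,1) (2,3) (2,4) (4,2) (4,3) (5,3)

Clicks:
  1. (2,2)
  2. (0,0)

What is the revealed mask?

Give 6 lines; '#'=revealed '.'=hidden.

Click 1 (2,2) count=2: revealed 1 new [(2,2)] -> total=1
Click 2 (0,0) count=0: revealed 8 new [(0,0) (0,1) (0,2) (0,3) (1,0) (1,1) (1,2) (1,3)] -> total=9

Answer: ####..
####..
..#...
......
......
......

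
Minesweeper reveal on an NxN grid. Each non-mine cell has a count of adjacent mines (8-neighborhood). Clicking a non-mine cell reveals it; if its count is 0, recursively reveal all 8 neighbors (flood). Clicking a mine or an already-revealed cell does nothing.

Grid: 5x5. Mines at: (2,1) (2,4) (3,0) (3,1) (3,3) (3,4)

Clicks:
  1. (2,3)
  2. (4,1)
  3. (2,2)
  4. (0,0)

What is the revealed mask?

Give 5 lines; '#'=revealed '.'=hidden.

Answer: #####
#####
..##.
.....
.#...

Derivation:
Click 1 (2,3) count=3: revealed 1 new [(2,3)] -> total=1
Click 2 (4,1) count=2: revealed 1 new [(4,1)] -> total=2
Click 3 (2,2) count=3: revealed 1 new [(2,2)] -> total=3
Click 4 (0,0) count=0: revealed 10 new [(0,0) (0,1) (0,2) (0,3) (0,4) (1,0) (1,1) (1,2) (1,3) (1,4)] -> total=13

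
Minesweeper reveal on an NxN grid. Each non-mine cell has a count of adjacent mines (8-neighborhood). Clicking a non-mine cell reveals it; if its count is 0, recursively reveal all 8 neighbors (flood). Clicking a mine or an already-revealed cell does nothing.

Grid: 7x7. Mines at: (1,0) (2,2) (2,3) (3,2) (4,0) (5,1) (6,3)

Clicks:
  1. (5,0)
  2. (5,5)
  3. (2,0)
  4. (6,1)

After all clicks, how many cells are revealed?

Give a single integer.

Answer: 33

Derivation:
Click 1 (5,0) count=2: revealed 1 new [(5,0)] -> total=1
Click 2 (5,5) count=0: revealed 30 new [(0,1) (0,2) (0,3) (0,4) (0,5) (0,6) (1,1) (1,2) (1,3) (1,4) (1,5) (1,6) (2,4) (2,5) (2,6) (3,3) (3,4) (3,5) (3,6) (4,3) (4,4) (4,5) (4,6) (5,3) (5,4) (5,5) (5,6) (6,4) (6,5) (6,6)] -> total=31
Click 3 (2,0) count=1: revealed 1 new [(2,0)] -> total=32
Click 4 (6,1) count=1: revealed 1 new [(6,1)] -> total=33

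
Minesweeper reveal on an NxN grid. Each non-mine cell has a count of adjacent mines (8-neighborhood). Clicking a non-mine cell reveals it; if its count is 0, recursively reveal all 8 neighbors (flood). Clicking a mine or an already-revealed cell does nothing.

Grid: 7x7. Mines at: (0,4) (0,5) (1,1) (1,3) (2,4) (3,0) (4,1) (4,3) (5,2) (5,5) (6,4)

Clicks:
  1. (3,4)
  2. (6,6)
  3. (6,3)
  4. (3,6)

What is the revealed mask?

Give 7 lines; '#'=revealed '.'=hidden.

Click 1 (3,4) count=2: revealed 1 new [(3,4)] -> total=1
Click 2 (6,6) count=1: revealed 1 new [(6,6)] -> total=2
Click 3 (6,3) count=2: revealed 1 new [(6,3)] -> total=3
Click 4 (3,6) count=0: revealed 8 new [(1,5) (1,6) (2,5) (2,6) (3,5) (3,6) (4,5) (4,6)] -> total=11

Answer: .......
.....##
.....##
....###
.....##
.......
...#..#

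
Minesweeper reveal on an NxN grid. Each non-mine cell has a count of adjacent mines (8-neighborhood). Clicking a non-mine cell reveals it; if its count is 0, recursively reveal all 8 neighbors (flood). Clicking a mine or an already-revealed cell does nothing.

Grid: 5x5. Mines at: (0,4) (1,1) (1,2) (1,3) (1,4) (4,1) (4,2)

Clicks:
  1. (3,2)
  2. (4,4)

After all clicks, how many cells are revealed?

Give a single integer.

Answer: 7

Derivation:
Click 1 (3,2) count=2: revealed 1 new [(3,2)] -> total=1
Click 2 (4,4) count=0: revealed 6 new [(2,3) (2,4) (3,3) (3,4) (4,3) (4,4)] -> total=7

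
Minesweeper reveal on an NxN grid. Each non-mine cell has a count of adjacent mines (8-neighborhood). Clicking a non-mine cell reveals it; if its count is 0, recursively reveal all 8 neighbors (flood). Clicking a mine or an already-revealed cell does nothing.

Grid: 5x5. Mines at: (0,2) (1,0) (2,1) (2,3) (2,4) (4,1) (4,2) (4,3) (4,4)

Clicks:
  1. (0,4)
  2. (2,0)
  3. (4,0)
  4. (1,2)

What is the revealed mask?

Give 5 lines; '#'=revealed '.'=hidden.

Click 1 (0,4) count=0: revealed 4 new [(0,3) (0,4) (1,3) (1,4)] -> total=4
Click 2 (2,0) count=2: revealed 1 new [(2,0)] -> total=5
Click 3 (4,0) count=1: revealed 1 new [(4,0)] -> total=6
Click 4 (1,2) count=3: revealed 1 new [(1,2)] -> total=7

Answer: ...##
..###
#....
.....
#....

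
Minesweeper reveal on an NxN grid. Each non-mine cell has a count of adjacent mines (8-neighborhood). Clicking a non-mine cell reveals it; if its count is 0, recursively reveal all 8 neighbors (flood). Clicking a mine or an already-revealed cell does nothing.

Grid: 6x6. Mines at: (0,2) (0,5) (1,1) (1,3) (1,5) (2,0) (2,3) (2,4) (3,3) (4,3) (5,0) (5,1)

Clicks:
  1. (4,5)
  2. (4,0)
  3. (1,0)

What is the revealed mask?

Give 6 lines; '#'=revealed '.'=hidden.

Click 1 (4,5) count=0: revealed 6 new [(3,4) (3,5) (4,4) (4,5) (5,4) (5,5)] -> total=6
Click 2 (4,0) count=2: revealed 1 new [(4,0)] -> total=7
Click 3 (1,0) count=2: revealed 1 new [(1,0)] -> total=8

Answer: ......
#.....
......
....##
#...##
....##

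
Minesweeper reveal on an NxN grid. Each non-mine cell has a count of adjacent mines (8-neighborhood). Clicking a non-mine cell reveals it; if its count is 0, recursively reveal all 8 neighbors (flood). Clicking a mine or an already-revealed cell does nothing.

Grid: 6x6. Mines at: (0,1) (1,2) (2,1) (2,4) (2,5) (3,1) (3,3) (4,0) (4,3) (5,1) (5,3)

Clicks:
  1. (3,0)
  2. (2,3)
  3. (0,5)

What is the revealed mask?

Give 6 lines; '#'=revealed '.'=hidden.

Answer: ...###
...###
...#..
#.....
......
......

Derivation:
Click 1 (3,0) count=3: revealed 1 new [(3,0)] -> total=1
Click 2 (2,3) count=3: revealed 1 new [(2,3)] -> total=2
Click 3 (0,5) count=0: revealed 6 new [(0,3) (0,4) (0,5) (1,3) (1,4) (1,5)] -> total=8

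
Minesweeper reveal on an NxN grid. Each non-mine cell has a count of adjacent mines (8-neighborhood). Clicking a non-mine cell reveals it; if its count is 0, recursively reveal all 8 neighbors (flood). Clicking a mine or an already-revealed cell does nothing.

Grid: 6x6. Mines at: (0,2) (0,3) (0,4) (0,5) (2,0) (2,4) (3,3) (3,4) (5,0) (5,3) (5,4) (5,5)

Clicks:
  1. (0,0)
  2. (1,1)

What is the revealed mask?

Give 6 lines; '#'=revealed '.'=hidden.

Click 1 (0,0) count=0: revealed 4 new [(0,0) (0,1) (1,0) (1,1)] -> total=4
Click 2 (1,1) count=2: revealed 0 new [(none)] -> total=4

Answer: ##....
##....
......
......
......
......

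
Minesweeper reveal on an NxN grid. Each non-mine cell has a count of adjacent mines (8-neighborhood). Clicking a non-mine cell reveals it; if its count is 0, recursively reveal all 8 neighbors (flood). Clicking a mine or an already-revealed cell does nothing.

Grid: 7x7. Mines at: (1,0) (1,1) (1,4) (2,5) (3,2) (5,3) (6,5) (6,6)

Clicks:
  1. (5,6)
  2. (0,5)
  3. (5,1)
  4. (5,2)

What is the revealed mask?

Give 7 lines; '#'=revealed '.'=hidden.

Answer: .....#.
.......
##.....
##.....
###....
###...#
###....

Derivation:
Click 1 (5,6) count=2: revealed 1 new [(5,6)] -> total=1
Click 2 (0,5) count=1: revealed 1 new [(0,5)] -> total=2
Click 3 (5,1) count=0: revealed 13 new [(2,0) (2,1) (3,0) (3,1) (4,0) (4,1) (4,2) (5,0) (5,1) (5,2) (6,0) (6,1) (6,2)] -> total=15
Click 4 (5,2) count=1: revealed 0 new [(none)] -> total=15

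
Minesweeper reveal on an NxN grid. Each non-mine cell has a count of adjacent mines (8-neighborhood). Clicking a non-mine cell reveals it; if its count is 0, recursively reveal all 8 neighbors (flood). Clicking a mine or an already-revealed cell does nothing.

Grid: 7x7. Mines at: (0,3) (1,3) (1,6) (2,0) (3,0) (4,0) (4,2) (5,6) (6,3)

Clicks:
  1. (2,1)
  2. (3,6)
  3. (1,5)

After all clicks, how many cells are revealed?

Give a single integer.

Click 1 (2,1) count=2: revealed 1 new [(2,1)] -> total=1
Click 2 (3,6) count=0: revealed 15 new [(2,3) (2,4) (2,5) (2,6) (3,3) (3,4) (3,5) (3,6) (4,3) (4,4) (4,5) (4,6) (5,3) (5,4) (5,5)] -> total=16
Click 3 (1,5) count=1: revealed 1 new [(1,5)] -> total=17

Answer: 17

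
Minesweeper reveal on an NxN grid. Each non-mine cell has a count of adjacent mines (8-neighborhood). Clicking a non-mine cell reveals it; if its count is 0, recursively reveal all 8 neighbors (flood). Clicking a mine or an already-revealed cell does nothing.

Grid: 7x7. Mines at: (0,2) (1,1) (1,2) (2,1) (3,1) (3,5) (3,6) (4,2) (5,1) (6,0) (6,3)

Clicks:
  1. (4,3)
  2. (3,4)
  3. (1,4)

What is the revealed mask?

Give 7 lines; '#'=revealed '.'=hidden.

Click 1 (4,3) count=1: revealed 1 new [(4,3)] -> total=1
Click 2 (3,4) count=1: revealed 1 new [(3,4)] -> total=2
Click 3 (1,4) count=0: revealed 12 new [(0,3) (0,4) (0,5) (0,6) (1,3) (1,4) (1,5) (1,6) (2,3) (2,4) (2,5) (2,6)] -> total=14

Answer: ...####
...####
...####
....#..
...#...
.......
.......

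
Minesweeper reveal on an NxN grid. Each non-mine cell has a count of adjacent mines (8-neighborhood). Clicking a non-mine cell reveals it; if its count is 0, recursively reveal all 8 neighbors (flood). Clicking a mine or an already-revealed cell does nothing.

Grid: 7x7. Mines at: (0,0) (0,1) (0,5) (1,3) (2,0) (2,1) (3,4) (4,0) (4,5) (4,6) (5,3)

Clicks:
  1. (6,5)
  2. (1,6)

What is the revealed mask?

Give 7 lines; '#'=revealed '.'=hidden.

Answer: .......
......#
.......
.......
.......
....###
....###

Derivation:
Click 1 (6,5) count=0: revealed 6 new [(5,4) (5,5) (5,6) (6,4) (6,5) (6,6)] -> total=6
Click 2 (1,6) count=1: revealed 1 new [(1,6)] -> total=7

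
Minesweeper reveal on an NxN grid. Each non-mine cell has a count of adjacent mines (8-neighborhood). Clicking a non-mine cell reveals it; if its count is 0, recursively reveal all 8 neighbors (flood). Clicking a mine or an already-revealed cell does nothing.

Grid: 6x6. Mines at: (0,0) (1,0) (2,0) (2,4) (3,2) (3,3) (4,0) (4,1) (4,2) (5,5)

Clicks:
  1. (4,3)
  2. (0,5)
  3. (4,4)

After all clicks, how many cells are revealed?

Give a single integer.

Answer: 15

Derivation:
Click 1 (4,3) count=3: revealed 1 new [(4,3)] -> total=1
Click 2 (0,5) count=0: revealed 13 new [(0,1) (0,2) (0,3) (0,4) (0,5) (1,1) (1,2) (1,3) (1,4) (1,5) (2,1) (2,2) (2,3)] -> total=14
Click 3 (4,4) count=2: revealed 1 new [(4,4)] -> total=15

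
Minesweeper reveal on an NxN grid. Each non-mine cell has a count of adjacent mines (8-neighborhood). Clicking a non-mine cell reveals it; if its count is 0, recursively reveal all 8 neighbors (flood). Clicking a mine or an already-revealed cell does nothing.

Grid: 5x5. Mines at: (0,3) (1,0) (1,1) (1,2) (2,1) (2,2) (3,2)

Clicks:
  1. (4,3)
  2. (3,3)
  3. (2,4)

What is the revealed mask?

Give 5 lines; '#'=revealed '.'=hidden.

Click 1 (4,3) count=1: revealed 1 new [(4,3)] -> total=1
Click 2 (3,3) count=2: revealed 1 new [(3,3)] -> total=2
Click 3 (2,4) count=0: revealed 6 new [(1,3) (1,4) (2,3) (2,4) (3,4) (4,4)] -> total=8

Answer: .....
...##
...##
...##
...##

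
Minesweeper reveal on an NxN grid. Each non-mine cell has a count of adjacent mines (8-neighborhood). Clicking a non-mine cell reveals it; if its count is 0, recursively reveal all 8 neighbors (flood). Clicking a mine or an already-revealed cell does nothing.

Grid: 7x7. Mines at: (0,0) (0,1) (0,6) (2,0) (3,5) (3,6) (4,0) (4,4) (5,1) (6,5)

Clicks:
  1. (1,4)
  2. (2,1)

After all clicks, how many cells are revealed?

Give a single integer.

Click 1 (1,4) count=0: revealed 21 new [(0,2) (0,3) (0,4) (0,5) (1,1) (1,2) (1,3) (1,4) (1,5) (2,1) (2,2) (2,3) (2,4) (2,5) (3,1) (3,2) (3,3) (3,4) (4,1) (4,2) (4,3)] -> total=21
Click 2 (2,1) count=1: revealed 0 new [(none)] -> total=21

Answer: 21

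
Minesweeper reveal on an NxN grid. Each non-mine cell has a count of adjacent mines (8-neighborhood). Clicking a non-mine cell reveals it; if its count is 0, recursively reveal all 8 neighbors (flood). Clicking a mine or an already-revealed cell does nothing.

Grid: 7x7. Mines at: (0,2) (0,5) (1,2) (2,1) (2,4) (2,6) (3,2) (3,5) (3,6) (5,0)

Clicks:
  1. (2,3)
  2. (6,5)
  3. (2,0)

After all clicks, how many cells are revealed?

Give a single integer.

Answer: 20

Derivation:
Click 1 (2,3) count=3: revealed 1 new [(2,3)] -> total=1
Click 2 (6,5) count=0: revealed 18 new [(4,1) (4,2) (4,3) (4,4) (4,5) (4,6) (5,1) (5,2) (5,3) (5,4) (5,5) (5,6) (6,1) (6,2) (6,3) (6,4) (6,5) (6,6)] -> total=19
Click 3 (2,0) count=1: revealed 1 new [(2,0)] -> total=20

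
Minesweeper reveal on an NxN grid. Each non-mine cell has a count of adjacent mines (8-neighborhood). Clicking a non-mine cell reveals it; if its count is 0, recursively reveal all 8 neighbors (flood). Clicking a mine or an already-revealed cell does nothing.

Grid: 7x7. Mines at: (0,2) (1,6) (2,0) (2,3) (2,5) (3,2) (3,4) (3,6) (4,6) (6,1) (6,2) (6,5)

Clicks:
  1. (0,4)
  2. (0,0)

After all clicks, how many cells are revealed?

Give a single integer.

Click 1 (0,4) count=0: revealed 6 new [(0,3) (0,4) (0,5) (1,3) (1,4) (1,5)] -> total=6
Click 2 (0,0) count=0: revealed 4 new [(0,0) (0,1) (1,0) (1,1)] -> total=10

Answer: 10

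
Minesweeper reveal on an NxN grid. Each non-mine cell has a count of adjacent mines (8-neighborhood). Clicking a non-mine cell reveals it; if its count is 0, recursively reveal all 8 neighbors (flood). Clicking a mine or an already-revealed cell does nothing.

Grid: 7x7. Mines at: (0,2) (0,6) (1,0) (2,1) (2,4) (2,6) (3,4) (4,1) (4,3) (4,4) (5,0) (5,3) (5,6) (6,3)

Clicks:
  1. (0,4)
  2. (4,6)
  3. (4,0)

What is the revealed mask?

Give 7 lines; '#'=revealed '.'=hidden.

Answer: ...###.
...###.
.......
.......
#.....#
.......
.......

Derivation:
Click 1 (0,4) count=0: revealed 6 new [(0,3) (0,4) (0,5) (1,3) (1,4) (1,5)] -> total=6
Click 2 (4,6) count=1: revealed 1 new [(4,6)] -> total=7
Click 3 (4,0) count=2: revealed 1 new [(4,0)] -> total=8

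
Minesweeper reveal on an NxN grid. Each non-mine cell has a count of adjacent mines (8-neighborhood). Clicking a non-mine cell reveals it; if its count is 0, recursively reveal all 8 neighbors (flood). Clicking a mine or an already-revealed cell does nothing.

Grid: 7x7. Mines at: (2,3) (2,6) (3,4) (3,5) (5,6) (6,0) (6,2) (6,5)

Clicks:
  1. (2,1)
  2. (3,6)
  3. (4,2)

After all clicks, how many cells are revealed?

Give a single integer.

Click 1 (2,1) count=0: revealed 29 new [(0,0) (0,1) (0,2) (0,3) (0,4) (0,5) (0,6) (1,0) (1,1) (1,2) (1,3) (1,4) (1,5) (1,6) (2,0) (2,1) (2,2) (3,0) (3,1) (3,2) (3,3) (4,0) (4,1) (4,2) (4,3) (5,0) (5,1) (5,2) (5,3)] -> total=29
Click 2 (3,6) count=2: revealed 1 new [(3,6)] -> total=30
Click 3 (4,2) count=0: revealed 0 new [(none)] -> total=30

Answer: 30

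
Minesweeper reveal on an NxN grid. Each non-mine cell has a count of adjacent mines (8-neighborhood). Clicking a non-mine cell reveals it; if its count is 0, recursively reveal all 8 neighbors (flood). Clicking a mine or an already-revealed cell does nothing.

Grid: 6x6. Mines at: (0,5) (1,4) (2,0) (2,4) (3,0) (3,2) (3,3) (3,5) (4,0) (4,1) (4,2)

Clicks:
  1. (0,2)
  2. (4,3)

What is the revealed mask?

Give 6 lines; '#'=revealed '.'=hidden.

Click 1 (0,2) count=0: revealed 11 new [(0,0) (0,1) (0,2) (0,3) (1,0) (1,1) (1,2) (1,3) (2,1) (2,2) (2,3)] -> total=11
Click 2 (4,3) count=3: revealed 1 new [(4,3)] -> total=12

Answer: ####..
####..
.###..
......
...#..
......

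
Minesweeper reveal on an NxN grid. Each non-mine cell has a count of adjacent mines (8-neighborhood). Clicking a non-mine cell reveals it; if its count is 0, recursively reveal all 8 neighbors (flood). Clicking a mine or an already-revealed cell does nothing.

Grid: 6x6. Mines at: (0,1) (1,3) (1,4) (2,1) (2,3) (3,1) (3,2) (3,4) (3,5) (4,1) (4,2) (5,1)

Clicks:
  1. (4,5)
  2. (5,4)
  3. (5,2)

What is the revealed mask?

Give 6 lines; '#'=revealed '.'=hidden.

Click 1 (4,5) count=2: revealed 1 new [(4,5)] -> total=1
Click 2 (5,4) count=0: revealed 5 new [(4,3) (4,4) (5,3) (5,4) (5,5)] -> total=6
Click 3 (5,2) count=3: revealed 1 new [(5,2)] -> total=7

Answer: ......
......
......
......
...###
..####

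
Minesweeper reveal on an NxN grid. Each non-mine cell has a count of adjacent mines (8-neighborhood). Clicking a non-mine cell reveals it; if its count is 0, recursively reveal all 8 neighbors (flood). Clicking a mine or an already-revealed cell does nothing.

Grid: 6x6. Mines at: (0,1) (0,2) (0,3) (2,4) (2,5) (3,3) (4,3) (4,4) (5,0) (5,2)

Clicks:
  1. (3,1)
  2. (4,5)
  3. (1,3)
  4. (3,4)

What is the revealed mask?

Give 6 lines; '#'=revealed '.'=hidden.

Click 1 (3,1) count=0: revealed 12 new [(1,0) (1,1) (1,2) (2,0) (2,1) (2,2) (3,0) (3,1) (3,2) (4,0) (4,1) (4,2)] -> total=12
Click 2 (4,5) count=1: revealed 1 new [(4,5)] -> total=13
Click 3 (1,3) count=3: revealed 1 new [(1,3)] -> total=14
Click 4 (3,4) count=5: revealed 1 new [(3,4)] -> total=15

Answer: ......
####..
###...
###.#.
###..#
......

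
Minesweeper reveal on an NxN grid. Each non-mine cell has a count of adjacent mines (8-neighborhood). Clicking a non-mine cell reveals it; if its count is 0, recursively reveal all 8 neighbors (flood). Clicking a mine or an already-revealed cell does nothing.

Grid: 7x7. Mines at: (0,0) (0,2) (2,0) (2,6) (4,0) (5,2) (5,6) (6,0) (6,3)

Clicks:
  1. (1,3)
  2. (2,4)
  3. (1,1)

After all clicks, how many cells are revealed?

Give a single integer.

Click 1 (1,3) count=1: revealed 1 new [(1,3)] -> total=1
Click 2 (2,4) count=0: revealed 27 new [(0,3) (0,4) (0,5) (0,6) (1,1) (1,2) (1,4) (1,5) (1,6) (2,1) (2,2) (2,3) (2,4) (2,5) (3,1) (3,2) (3,3) (3,4) (3,5) (4,1) (4,2) (4,3) (4,4) (4,5) (5,3) (5,4) (5,5)] -> total=28
Click 3 (1,1) count=3: revealed 0 new [(none)] -> total=28

Answer: 28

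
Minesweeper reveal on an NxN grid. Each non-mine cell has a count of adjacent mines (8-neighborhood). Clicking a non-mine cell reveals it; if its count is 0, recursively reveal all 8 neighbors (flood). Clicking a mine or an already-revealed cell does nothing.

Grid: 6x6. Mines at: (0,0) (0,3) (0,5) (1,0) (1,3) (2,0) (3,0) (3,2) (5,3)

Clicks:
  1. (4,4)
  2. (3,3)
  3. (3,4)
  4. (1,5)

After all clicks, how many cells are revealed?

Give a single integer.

Answer: 13

Derivation:
Click 1 (4,4) count=1: revealed 1 new [(4,4)] -> total=1
Click 2 (3,3) count=1: revealed 1 new [(3,3)] -> total=2
Click 3 (3,4) count=0: revealed 11 new [(1,4) (1,5) (2,3) (2,4) (2,5) (3,4) (3,5) (4,3) (4,5) (5,4) (5,5)] -> total=13
Click 4 (1,5) count=1: revealed 0 new [(none)] -> total=13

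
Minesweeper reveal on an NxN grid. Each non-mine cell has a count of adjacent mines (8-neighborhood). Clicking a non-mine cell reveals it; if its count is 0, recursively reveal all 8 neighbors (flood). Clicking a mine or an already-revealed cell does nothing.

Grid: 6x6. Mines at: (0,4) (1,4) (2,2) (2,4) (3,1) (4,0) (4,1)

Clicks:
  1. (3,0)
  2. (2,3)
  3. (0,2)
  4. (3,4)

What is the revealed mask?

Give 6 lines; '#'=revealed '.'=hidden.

Click 1 (3,0) count=3: revealed 1 new [(3,0)] -> total=1
Click 2 (2,3) count=3: revealed 1 new [(2,3)] -> total=2
Click 3 (0,2) count=0: revealed 10 new [(0,0) (0,1) (0,2) (0,3) (1,0) (1,1) (1,2) (1,3) (2,0) (2,1)] -> total=12
Click 4 (3,4) count=1: revealed 1 new [(3,4)] -> total=13

Answer: ####..
####..
##.#..
#...#.
......
......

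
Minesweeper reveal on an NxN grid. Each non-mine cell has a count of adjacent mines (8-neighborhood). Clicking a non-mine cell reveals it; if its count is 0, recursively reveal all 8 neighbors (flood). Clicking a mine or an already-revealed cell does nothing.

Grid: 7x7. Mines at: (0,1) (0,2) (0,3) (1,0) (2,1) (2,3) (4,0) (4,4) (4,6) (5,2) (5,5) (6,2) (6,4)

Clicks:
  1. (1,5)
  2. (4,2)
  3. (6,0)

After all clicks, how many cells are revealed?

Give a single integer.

Click 1 (1,5) count=0: revealed 12 new [(0,4) (0,5) (0,6) (1,4) (1,5) (1,6) (2,4) (2,5) (2,6) (3,4) (3,5) (3,6)] -> total=12
Click 2 (4,2) count=1: revealed 1 new [(4,2)] -> total=13
Click 3 (6,0) count=0: revealed 4 new [(5,0) (5,1) (6,0) (6,1)] -> total=17

Answer: 17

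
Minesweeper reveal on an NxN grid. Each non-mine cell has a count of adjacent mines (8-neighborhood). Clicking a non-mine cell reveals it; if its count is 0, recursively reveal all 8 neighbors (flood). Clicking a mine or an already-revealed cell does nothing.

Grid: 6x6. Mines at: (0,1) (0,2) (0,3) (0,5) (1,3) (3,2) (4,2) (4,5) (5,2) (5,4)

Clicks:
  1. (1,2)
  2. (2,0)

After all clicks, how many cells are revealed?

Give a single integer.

Answer: 11

Derivation:
Click 1 (1,2) count=4: revealed 1 new [(1,2)] -> total=1
Click 2 (2,0) count=0: revealed 10 new [(1,0) (1,1) (2,0) (2,1) (3,0) (3,1) (4,0) (4,1) (5,0) (5,1)] -> total=11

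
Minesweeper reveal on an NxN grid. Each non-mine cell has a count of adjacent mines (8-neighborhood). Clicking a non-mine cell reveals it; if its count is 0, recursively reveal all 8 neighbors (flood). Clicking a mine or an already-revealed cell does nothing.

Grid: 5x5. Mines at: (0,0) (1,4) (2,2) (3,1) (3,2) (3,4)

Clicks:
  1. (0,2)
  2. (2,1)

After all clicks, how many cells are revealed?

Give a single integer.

Click 1 (0,2) count=0: revealed 6 new [(0,1) (0,2) (0,3) (1,1) (1,2) (1,3)] -> total=6
Click 2 (2,1) count=3: revealed 1 new [(2,1)] -> total=7

Answer: 7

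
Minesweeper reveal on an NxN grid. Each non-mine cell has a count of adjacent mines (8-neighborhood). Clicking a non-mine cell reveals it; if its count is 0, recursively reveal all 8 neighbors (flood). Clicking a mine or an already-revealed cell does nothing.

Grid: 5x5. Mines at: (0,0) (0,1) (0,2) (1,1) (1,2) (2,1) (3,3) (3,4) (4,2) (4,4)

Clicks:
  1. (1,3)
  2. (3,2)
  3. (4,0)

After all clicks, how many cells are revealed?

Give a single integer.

Answer: 6

Derivation:
Click 1 (1,3) count=2: revealed 1 new [(1,3)] -> total=1
Click 2 (3,2) count=3: revealed 1 new [(3,2)] -> total=2
Click 3 (4,0) count=0: revealed 4 new [(3,0) (3,1) (4,0) (4,1)] -> total=6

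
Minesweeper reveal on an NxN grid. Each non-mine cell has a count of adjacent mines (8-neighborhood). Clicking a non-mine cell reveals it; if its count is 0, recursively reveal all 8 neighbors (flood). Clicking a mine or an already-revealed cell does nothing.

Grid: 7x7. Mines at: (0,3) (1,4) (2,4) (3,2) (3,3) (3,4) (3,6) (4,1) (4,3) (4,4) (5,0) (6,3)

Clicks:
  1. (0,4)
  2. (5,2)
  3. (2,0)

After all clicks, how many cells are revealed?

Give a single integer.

Click 1 (0,4) count=2: revealed 1 new [(0,4)] -> total=1
Click 2 (5,2) count=3: revealed 1 new [(5,2)] -> total=2
Click 3 (2,0) count=0: revealed 11 new [(0,0) (0,1) (0,2) (1,0) (1,1) (1,2) (2,0) (2,1) (2,2) (3,0) (3,1)] -> total=13

Answer: 13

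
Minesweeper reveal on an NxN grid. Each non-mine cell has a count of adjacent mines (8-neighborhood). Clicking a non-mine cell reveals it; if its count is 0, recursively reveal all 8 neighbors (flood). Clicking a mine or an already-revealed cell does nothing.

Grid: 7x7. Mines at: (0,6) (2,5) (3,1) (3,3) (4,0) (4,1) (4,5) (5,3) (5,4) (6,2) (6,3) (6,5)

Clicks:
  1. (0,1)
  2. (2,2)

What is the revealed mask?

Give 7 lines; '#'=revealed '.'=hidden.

Click 1 (0,1) count=0: revealed 17 new [(0,0) (0,1) (0,2) (0,3) (0,4) (0,5) (1,0) (1,1) (1,2) (1,3) (1,4) (1,5) (2,0) (2,1) (2,2) (2,3) (2,4)] -> total=17
Click 2 (2,2) count=2: revealed 0 new [(none)] -> total=17

Answer: ######.
######.
#####..
.......
.......
.......
.......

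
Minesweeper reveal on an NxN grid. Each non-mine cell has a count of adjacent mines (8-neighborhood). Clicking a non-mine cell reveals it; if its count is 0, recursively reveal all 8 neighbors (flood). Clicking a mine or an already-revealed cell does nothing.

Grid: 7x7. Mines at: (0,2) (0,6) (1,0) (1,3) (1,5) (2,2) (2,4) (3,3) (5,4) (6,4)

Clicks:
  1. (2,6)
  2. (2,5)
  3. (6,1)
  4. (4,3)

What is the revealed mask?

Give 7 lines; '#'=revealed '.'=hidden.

Answer: .......
.......
##...##
###....
####...
####...
####...

Derivation:
Click 1 (2,6) count=1: revealed 1 new [(2,6)] -> total=1
Click 2 (2,5) count=2: revealed 1 new [(2,5)] -> total=2
Click 3 (6,1) count=0: revealed 17 new [(2,0) (2,1) (3,0) (3,1) (3,2) (4,0) (4,1) (4,2) (4,3) (5,0) (5,1) (5,2) (5,3) (6,0) (6,1) (6,2) (6,3)] -> total=19
Click 4 (4,3) count=2: revealed 0 new [(none)] -> total=19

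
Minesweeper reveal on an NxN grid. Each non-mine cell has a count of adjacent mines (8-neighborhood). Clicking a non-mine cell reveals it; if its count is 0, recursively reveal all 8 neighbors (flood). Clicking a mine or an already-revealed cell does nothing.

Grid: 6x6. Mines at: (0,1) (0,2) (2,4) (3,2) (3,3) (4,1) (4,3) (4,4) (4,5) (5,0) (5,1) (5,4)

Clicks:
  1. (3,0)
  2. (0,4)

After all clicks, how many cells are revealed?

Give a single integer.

Answer: 7

Derivation:
Click 1 (3,0) count=1: revealed 1 new [(3,0)] -> total=1
Click 2 (0,4) count=0: revealed 6 new [(0,3) (0,4) (0,5) (1,3) (1,4) (1,5)] -> total=7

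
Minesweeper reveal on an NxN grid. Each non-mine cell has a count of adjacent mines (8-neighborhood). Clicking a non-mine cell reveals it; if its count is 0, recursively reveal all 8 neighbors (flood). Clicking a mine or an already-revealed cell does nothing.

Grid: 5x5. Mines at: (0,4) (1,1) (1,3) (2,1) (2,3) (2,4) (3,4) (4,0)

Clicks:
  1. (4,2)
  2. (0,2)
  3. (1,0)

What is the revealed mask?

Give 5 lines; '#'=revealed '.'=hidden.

Click 1 (4,2) count=0: revealed 6 new [(3,1) (3,2) (3,3) (4,1) (4,2) (4,3)] -> total=6
Click 2 (0,2) count=2: revealed 1 new [(0,2)] -> total=7
Click 3 (1,0) count=2: revealed 1 new [(1,0)] -> total=8

Answer: ..#..
#....
.....
.###.
.###.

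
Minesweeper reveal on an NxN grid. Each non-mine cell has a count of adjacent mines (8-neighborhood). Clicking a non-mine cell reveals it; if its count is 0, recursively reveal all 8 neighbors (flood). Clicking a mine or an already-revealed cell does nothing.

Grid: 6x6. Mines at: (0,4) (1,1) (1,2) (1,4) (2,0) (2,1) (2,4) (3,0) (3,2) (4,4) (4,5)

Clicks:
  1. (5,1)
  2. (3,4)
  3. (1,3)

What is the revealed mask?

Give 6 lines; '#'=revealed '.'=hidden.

Click 1 (5,1) count=0: revealed 8 new [(4,0) (4,1) (4,2) (4,3) (5,0) (5,1) (5,2) (5,3)] -> total=8
Click 2 (3,4) count=3: revealed 1 new [(3,4)] -> total=9
Click 3 (1,3) count=4: revealed 1 new [(1,3)] -> total=10

Answer: ......
...#..
......
....#.
####..
####..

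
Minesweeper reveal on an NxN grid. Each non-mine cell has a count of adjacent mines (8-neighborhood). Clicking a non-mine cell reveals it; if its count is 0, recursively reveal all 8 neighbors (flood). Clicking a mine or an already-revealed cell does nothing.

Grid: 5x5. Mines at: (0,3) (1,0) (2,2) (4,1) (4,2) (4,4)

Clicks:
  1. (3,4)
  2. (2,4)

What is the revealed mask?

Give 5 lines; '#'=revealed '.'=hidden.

Answer: .....
...##
...##
...##
.....

Derivation:
Click 1 (3,4) count=1: revealed 1 new [(3,4)] -> total=1
Click 2 (2,4) count=0: revealed 5 new [(1,3) (1,4) (2,3) (2,4) (3,3)] -> total=6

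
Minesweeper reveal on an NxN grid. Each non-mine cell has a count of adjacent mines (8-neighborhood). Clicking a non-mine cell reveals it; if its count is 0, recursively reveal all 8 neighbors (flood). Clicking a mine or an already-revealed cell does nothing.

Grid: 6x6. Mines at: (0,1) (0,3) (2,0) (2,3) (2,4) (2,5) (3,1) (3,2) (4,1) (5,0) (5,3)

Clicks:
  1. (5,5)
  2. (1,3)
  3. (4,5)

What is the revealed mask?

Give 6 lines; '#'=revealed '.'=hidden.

Click 1 (5,5) count=0: revealed 6 new [(3,4) (3,5) (4,4) (4,5) (5,4) (5,5)] -> total=6
Click 2 (1,3) count=3: revealed 1 new [(1,3)] -> total=7
Click 3 (4,5) count=0: revealed 0 new [(none)] -> total=7

Answer: ......
...#..
......
....##
....##
....##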